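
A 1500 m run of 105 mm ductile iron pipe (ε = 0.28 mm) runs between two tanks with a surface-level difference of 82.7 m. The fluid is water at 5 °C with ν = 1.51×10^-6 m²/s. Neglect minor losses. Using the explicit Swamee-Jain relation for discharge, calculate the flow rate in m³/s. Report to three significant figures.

Q ≈ 0.0180 m³/s

Swamee-Jain (Type II): Q = -0.965·√(gD⁵h_f/L)·ln[ε/(3.7D) + √(3.17ν²L/(gD³h_f))]
√(gD⁵h_f/L) = √(9.81·0.105⁵·82.7/1500) = 0.002627
ε/(3.7D) = 7.21×10^-4; √(3.17ν²L/(gD³h_f)) = 1.07×10^-4
Q = -0.965·0.002627·ln(8.282×10^-4) = 0.01799 m³/s
Check: V = 2.08 m/s, Re = 1.44×10^5, f = 0.02652, h_f = 83.4 m ≈ 82.7 m ✓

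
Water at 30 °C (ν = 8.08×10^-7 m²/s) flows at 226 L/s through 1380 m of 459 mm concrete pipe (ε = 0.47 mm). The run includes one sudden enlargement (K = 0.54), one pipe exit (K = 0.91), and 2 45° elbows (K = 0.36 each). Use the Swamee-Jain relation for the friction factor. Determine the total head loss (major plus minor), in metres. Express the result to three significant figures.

V = 4Q/(πD²) = 1.366 m/s; V²/2g = 0.09508 m
Re = 7.76×10^5, ε/D = 0.00102 → f = 0.02023 (Swamee-Jain)
Major: h_f = f(L/D)·V²/2g = 0.02023·3007·0.09508 = 5.784 m
Minor: ΣK = 2.17; h_m = ΣK·V²/2g = 0.2063 m
Total H_L = 5.784 + 0.2063 = 5.990 m

H_L ≈ 5.99 m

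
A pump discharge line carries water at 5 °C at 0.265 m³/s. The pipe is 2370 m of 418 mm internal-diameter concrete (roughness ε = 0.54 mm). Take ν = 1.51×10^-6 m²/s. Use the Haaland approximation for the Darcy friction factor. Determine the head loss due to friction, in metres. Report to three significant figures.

V = 4Q/(πD²) = 4·0.265/(π·0.418²) = 1.931 m/s
Re = VD/ν = 1.931·0.418/1.51×10^-6 = 5.35×10^5 → turbulent
ε/D = 0.54/418 = 0.00129
Haaland: f = 0.02137
h_f = f(L/D)V²/(2g) = 0.02137·(2370/0.418)·1.931²/(2·9.81) = 23.03 m

h_f ≈ 23.0 m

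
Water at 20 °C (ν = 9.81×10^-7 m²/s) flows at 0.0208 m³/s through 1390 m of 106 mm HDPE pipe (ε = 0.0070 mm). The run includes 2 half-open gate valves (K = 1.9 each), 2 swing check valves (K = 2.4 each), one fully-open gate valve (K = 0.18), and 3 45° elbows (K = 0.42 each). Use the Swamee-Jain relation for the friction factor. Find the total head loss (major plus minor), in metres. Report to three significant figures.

V = 4Q/(πD²) = 2.357 m/s; V²/2g = 0.2832 m
Re = 2.55×10^5, ε/D = 6.60×10^-5 → f = 0.01549 (Swamee-Jain)
Major: h_f = f(L/D)·V²/2g = 0.01549·13113·0.2832 = 57.52 m
Minor: ΣK = 10.0; h_m = ΣK·V²/2g = 2.843 m
Total H_L = 57.52 + 2.843 = 60.36 m

H_L ≈ 60.4 m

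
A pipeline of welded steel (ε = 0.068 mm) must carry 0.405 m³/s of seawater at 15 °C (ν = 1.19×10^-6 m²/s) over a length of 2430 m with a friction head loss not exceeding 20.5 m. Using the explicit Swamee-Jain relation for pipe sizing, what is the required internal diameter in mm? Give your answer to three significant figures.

D ≈ 475 mm

Swamee-Jain (Type III): D = 0.66·[ε^1.25·(LQ²/(gh_f))^4.75 + ν·Q^9.4·(L/(gh_f))^5.2]^0.04
LQ²/(gh_f) = 1.982; L/(gh_f) = 12.08
Term 1 = ε^1.25·(…)^4.75 = 1.59×10^-4; Term 2 = ν·Q^9.4·(…)^5.2 = 1.03×10^-4
D = 0.66·(1.59×10^-4 + 1.03×10^-4)^0.04 = 0.4746 m = 475 mm
Check: V = 2.29 m/s, Re = 9.13×10^5, f = 0.01419, h_f = 19.4 m ≈ 20.5 m ✓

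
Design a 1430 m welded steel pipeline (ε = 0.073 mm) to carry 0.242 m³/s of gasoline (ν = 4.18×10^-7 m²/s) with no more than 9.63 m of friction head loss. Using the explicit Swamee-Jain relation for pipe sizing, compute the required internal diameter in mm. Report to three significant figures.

Swamee-Jain (Type III): D = 0.66·[ε^1.25·(LQ²/(gh_f))^4.75 + ν·Q^9.4·(L/(gh_f))^5.2]^0.04
LQ²/(gh_f) = 0.8865; L/(gh_f) = 15.14
Term 1 = ε^1.25·(…)^4.75 = 3.81×10^-6; Term 2 = ν·Q^9.4·(…)^5.2 = 9.23×10^-7
D = 0.66·(3.81×10^-6 + 9.23×10^-7)^0.04 = 0.4041 m = 404 mm
Check: V = 1.89 m/s, Re = 1.82×10^6, f = 0.01413, h_f = 9.07 m ≈ 9.63 m ✓

D ≈ 404 mm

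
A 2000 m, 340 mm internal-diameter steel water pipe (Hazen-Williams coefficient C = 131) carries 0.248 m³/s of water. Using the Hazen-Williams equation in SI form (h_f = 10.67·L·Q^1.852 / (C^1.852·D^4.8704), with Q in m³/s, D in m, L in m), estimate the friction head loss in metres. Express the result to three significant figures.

h_f ≈ 37.0 m

h_f = 10.67·2000·0.248^1.852 / (131^1.852·0.340^4.8704) = 37.02 m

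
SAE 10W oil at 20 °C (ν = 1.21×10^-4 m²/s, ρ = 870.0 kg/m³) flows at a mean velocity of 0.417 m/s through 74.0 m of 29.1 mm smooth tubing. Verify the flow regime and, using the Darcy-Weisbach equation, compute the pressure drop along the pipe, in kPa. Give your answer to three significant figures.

Re = VD/ν = 0.417·0.02910/1.21×10^-4 = 100 → laminar (Re < 2300)
f = 64/Re = 0.6382
h_f = f(L/D)V²/(2g) = 0.6382·(74.0/0.02910)·0.417²/(2·9.81) = 14.38 m
Δp = ρg·h_f = 870.0·9.81·14.38 = 122.8 kPa

Δp ≈ 123 kPa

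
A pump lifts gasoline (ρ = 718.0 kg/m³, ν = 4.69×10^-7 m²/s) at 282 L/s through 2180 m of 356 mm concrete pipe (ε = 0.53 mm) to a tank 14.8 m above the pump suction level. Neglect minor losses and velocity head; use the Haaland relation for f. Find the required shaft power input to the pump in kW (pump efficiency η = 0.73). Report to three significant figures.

V = 4Q/(πD²) = 2.833 m/s; Re = 2.15×10^6; ε/D = 0.00149; f = 0.02182
h_f = f(L/D)V²/2g = 54.67 m
Total head H = z + h_f = 14.8 + 54.67 = 69.47 m
P_hyd = ρgQH = 718.0·9.81·0.282·69.47 = 138.0 kW
P_shaft = P_hyd/η = 138.0/0.73 = 189.0 kW

P_shaft ≈ 189 kW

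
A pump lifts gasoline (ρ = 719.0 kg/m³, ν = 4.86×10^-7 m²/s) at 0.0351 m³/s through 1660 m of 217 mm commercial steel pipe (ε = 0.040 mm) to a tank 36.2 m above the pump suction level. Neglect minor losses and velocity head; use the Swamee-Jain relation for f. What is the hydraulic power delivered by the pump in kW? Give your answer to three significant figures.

V = 4Q/(πD²) = 0.9491 m/s; Re = 4.24×10^5; ε/D = 1.84×10^-4; f = 0.01560
h_f = f(L/D)V²/2g = 5.479 m
Total head H = z + h_f = 36.2 + 5.479 = 41.68 m
P_hyd = ρgQH = 719.0·9.81·0.0351·41.68 = 10.32 kW

P_hyd ≈ 10.3 kW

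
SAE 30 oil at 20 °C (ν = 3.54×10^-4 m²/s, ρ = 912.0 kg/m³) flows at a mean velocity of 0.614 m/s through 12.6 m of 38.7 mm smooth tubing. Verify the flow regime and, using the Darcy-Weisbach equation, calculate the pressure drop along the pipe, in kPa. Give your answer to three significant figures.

Δp ≈ 53.4 kPa

Re = VD/ν = 0.614·0.03870/3.54×10^-4 = 67.1 → laminar (Re < 2300)
f = 64/Re = 0.9535
h_f = f(L/D)V²/(2g) = 0.9535·(12.6/0.03870)·0.614²/(2·9.81) = 5.965 m
Δp = ρg·h_f = 912.0·9.81·5.965 = 53.37 kPa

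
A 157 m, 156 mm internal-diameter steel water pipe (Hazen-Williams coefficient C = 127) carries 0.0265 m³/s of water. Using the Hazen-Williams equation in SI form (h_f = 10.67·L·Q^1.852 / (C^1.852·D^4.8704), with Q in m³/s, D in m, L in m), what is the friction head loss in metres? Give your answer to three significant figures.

h_f ≈ 2.18 m

h_f = 10.67·157·0.0265^1.852 / (127^1.852·0.156^4.8704) = 2.175 m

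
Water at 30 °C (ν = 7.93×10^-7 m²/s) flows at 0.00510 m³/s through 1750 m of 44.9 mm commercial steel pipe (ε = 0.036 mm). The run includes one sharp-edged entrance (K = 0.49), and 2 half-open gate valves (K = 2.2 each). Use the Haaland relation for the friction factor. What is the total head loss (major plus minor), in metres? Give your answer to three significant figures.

H_L ≈ 419 m

V = 4Q/(πD²) = 3.221 m/s; V²/2g = 0.5288 m
Re = 1.82×10^5, ε/D = 8.02×10^-4 → f = 0.02021 (Haaland)
Major: h_f = f(L/D)·V²/2g = 0.02021·38976·0.5288 = 416.4 m
Minor: ΣK = 4.89; h_m = ΣK·V²/2g = 2.586 m
Total H_L = 416.4 + 2.586 = 419.0 m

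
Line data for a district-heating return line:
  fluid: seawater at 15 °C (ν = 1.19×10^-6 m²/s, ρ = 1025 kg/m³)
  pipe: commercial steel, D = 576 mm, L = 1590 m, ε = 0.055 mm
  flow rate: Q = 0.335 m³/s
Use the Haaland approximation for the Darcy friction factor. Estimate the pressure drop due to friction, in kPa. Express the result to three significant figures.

V = 4Q/(πD²) = 4·0.335/(π·0.576²) = 1.286 m/s
Re = VD/ν = 1.286·0.576/1.19×10^-6 = 6.22×10^5 → turbulent
ε/D = 0.055/576 = 9.55×10^-5
Haaland: f = 0.01387
h_f = f(L/D)V²/(2g) = 0.01387·(1590/0.576)·1.286²/(2·9.81) = 3.225 m
Δp = ρg·h_f = 1025·9.81·3.225 = 32.43 kPa

Δp ≈ 32.4 kPa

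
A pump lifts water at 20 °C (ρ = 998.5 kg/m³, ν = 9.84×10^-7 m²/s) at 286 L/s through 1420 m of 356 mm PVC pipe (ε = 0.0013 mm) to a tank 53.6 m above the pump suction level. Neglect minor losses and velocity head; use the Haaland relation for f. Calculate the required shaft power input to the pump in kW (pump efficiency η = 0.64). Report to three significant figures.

V = 4Q/(πD²) = 2.873 m/s; Re = 1.04×10^6; ε/D = 3.65×10^-6; f = 0.01157
h_f = f(L/D)V²/2g = 19.42 m
Total head H = z + h_f = 53.6 + 19.42 = 73.02 m
P_hyd = ρgQH = 998.5·9.81·0.286·73.02 = 204.6 kW
P_shaft = P_hyd/η = 204.6/0.64 = 319.6 kW

P_shaft ≈ 320 kW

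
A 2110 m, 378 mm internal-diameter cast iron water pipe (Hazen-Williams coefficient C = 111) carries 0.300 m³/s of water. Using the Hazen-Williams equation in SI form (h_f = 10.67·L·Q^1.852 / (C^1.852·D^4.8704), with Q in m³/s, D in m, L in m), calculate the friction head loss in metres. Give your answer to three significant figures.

h_f ≈ 45.1 m

h_f = 10.67·2110·0.300^1.852 / (111^1.852·0.378^4.8704) = 45.07 m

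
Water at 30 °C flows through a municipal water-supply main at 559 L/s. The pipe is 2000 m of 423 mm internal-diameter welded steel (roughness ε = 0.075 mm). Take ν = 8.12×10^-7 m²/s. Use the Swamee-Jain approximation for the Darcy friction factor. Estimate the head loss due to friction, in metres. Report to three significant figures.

V = 4Q/(πD²) = 4·0.559/(π·0.423²) = 3.978 m/s
Re = VD/ν = 3.978·0.423/8.12×10^-7 = 2.07×10^6 → turbulent
ε/D = 0.075/423 = 1.77×10^-4
Swamee-Jain: f = 0.01402
h_f = f(L/D)V²/(2g) = 0.01402·(2000/0.423)·3.978²/(2·9.81) = 53.44 m

h_f ≈ 53.4 m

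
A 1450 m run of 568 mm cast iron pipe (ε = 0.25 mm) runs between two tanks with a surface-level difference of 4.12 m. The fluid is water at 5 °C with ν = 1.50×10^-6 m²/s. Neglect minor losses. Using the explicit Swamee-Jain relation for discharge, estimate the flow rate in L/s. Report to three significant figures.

Swamee-Jain (Type II): Q = -0.965·√(gD⁵h_f/L)·ln[ε/(3.7D) + √(3.17ν²L/(gD³h_f))]
√(gD⁵h_f/L) = √(9.81·0.568⁵·4.12/1450) = 0.04059
ε/(3.7D) = 1.19×10^-4; √(3.17ν²L/(gD³h_f)) = 3.74×10^-5
Q = -0.965·0.04059·ln(1.563×10^-4) = 0.3433 m³/s
Check: V = 1.35 m/s, Re = 5.13×10^5, f = 0.01737, h_f = 4.15 m ≈ 4.12 m ✓

Q ≈ 343 L/s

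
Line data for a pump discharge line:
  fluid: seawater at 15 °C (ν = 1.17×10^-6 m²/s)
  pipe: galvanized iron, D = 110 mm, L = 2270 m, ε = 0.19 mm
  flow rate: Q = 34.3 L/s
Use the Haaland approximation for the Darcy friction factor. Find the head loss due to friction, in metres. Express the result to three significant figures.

V = 4Q/(πD²) = 4·0.0343/(π·0.110²) = 3.609 m/s
Re = VD/ν = 3.609·0.110/1.17×10^-6 = 3.39×10^5 → turbulent
ε/D = 0.19/110 = 0.00173
Haaland: f = 0.02310
h_f = f(L/D)V²/(2g) = 0.02310·(2270/0.110)·3.609²/(2·9.81) = 316.5 m

h_f ≈ 316 m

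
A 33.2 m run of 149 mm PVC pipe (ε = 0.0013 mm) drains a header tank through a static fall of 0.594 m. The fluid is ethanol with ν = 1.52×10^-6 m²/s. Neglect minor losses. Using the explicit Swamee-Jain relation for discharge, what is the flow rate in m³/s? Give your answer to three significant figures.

Q ≈ 0.0314 m³/s

Swamee-Jain (Type II): Q = -0.965·√(gD⁵h_f/L)·ln[ε/(3.7D) + √(3.17ν²L/(gD³h_f))]
√(gD⁵h_f/L) = √(9.81·0.149⁵·0.594/33.2) = 0.003590
ε/(3.7D) = 2.36×10^-6; √(3.17ν²L/(gD³h_f)) = 1.12×10^-4
Q = -0.965·0.003590·ln(1.147×10^-4) = 0.03144 m³/s
Check: V = 1.80 m/s, Re = 1.77×10^5, f = 0.01599, h_f = 0.590 m ≈ 0.594 m ✓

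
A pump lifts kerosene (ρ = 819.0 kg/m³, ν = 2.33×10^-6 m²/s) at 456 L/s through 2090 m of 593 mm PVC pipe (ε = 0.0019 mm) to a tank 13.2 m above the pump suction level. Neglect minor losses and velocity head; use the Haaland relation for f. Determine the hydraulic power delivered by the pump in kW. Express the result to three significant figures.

P_hyd ≈ 72.6 kW

V = 4Q/(πD²) = 1.651 m/s; Re = 4.20×10^5; ε/D = 3.20×10^-6; f = 0.01351
h_f = f(L/D)V²/2g = 6.616 m
Total head H = z + h_f = 13.2 + 6.616 = 19.82 m
P_hyd = ρgQH = 819.0·9.81·0.456·19.82 = 72.60 kW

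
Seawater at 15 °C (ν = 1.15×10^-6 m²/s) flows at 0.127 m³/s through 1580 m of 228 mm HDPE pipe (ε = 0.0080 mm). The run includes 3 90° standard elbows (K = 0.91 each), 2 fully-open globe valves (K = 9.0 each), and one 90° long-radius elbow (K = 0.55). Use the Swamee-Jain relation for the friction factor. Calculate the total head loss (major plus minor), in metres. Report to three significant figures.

V = 4Q/(πD²) = 3.111 m/s; V²/2g = 0.4932 m
Re = 6.17×10^5, ε/D = 3.51×10^-5 → f = 0.01322 (Swamee-Jain)
Major: h_f = f(L/D)·V²/2g = 0.01322·6930·0.4932 = 45.18 m
Minor: ΣK = 21.3; h_m = ΣK·V²/2g = 10.49 m
Total H_L = 45.18 + 10.49 = 55.67 m

H_L ≈ 55.7 m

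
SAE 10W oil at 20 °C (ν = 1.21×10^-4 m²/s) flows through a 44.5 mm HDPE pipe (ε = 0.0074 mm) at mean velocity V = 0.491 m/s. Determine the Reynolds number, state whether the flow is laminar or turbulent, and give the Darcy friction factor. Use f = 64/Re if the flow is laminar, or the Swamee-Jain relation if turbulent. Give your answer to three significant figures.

Re ≈ 181; laminar; f = 64/Re ≈ 0.354

Re = VD/ν = 0.4910·0.0445/1.21×10^-4 = 181
Re < 2300 → laminar → f = 64/Re = 0.3544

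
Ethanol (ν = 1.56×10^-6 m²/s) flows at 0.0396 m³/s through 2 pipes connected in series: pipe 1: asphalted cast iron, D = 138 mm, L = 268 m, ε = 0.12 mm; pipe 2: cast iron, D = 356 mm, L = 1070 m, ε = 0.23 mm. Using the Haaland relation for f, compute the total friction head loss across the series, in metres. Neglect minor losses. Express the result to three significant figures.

Pipe 1: V = 2.648 m/s, Re = 2.34×10^5, ε/D = 8.70×10^-4, f = 0.02019, h_1 = f(L/D)V²/2g = 14.01 m
Pipe 2: V = 0.3978 m/s, Re = 9.08×10^4, ε/D = 6.46×10^-4, f = 0.02089, h_2 = f(L/D)V²/2g = 0.5066 m
Series → Q common, losses add: H = Σh = 14.52 m

H ≈ 14.5 m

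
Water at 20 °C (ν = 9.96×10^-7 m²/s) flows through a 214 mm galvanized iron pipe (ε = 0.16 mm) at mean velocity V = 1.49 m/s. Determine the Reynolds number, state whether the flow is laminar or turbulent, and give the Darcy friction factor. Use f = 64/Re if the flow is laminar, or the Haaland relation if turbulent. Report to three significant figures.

Re = VD/ν = 1.490·0.214/9.96×10^-7 = 3.20×10^5
Re > 4000 → turbulent; ε/D = 7.48×10^-4
Haaland: f = 0.01932

Re ≈ 3.20×10^5; turbulent; f ≈ 0.0193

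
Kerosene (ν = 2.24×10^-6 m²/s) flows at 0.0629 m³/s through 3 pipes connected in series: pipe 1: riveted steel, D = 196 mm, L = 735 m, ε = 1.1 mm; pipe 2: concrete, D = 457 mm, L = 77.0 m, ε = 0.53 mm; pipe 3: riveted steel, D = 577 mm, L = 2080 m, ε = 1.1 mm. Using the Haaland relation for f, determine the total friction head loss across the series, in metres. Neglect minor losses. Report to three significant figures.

H ≈ 26.8 m

Pipe 1: V = 2.085 m/s, Re = 1.82×10^5, ε/D = 0.00561, f = 0.03196, h_1 = f(L/D)V²/2g = 26.55 m
Pipe 2: V = 0.3835 m/s, Re = 7.82×10^4, ε/D = 0.00116, f = 0.02300, h_2 = f(L/D)V²/2g = 0.02905 m
Pipe 3: V = 0.2406 m/s, Re = 6.20×10^4, ε/D = 0.00191, f = 0.02557, h_3 = f(L/D)V²/2g = 0.2718 m
Series → Q common, losses add: H = Σh = 26.85 m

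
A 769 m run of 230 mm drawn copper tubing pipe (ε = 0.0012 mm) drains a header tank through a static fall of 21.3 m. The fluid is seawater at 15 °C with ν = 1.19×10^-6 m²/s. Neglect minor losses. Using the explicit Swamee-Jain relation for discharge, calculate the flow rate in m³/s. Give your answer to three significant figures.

Q ≈ 0.130 m³/s

Swamee-Jain (Type II): Q = -0.965·√(gD⁵h_f/L)·ln[ε/(3.7D) + √(3.17ν²L/(gD³h_f))]
√(gD⁵h_f/L) = √(9.81·0.230⁵·21.3/769) = 0.01322
ε/(3.7D) = 1.41×10^-6; √(3.17ν²L/(gD³h_f)) = 3.68×10^-5
Q = -0.965·0.01322·ln(3.826×10^-5) = 0.1298 m³/s
Check: V = 3.12 m/s, Re = 6.04×10^5, f = 0.01275, h_f = 21.2 m ≈ 21.3 m ✓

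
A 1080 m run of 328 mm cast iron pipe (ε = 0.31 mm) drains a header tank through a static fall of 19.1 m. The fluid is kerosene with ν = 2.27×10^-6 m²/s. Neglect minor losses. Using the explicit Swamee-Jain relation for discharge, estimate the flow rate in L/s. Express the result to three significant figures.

Swamee-Jain (Type II): Q = -0.965·√(gD⁵h_f/L)·ln[ε/(3.7D) + √(3.17ν²L/(gD³h_f))]
√(gD⁵h_f/L) = √(9.81·0.328⁵·19.1/1080) = 0.02566
ε/(3.7D) = 2.55×10^-4; √(3.17ν²L/(gD³h_f)) = 5.17×10^-5
Q = -0.965·0.02566·ln(3.071×10^-4) = 0.2003 m³/s
Check: V = 2.37 m/s, Re = 3.43×10^5, f = 0.02039, h_f = 19.2 m ≈ 19.1 m ✓

Q ≈ 200 L/s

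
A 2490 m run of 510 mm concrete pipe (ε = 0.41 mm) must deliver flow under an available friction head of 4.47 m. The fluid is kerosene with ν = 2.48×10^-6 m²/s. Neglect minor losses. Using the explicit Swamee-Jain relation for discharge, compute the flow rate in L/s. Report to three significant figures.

Q ≈ 192 L/s

Swamee-Jain (Type II): Q = -0.965·√(gD⁵h_f/L)·ln[ε/(3.7D) + √(3.17ν²L/(gD³h_f))]
√(gD⁵h_f/L) = √(9.81·0.510⁵·4.47/2490) = 0.02465
ε/(3.7D) = 2.17×10^-4; √(3.17ν²L/(gD³h_f)) = 9.14×10^-5
Q = -0.965·0.02465·ln(3.086×10^-4) = 0.1923 m³/s
Check: V = 0.941 m/s, Re = 1.94×10^5, f = 0.02043, h_f = 4.50 m ≈ 4.47 m ✓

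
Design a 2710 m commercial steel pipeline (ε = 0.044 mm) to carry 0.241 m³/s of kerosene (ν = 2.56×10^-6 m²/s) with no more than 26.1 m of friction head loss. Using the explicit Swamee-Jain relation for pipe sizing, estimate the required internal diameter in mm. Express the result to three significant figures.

D ≈ 383 mm

Swamee-Jain (Type III): D = 0.66·[ε^1.25·(LQ²/(gh_f))^4.75 + ν·Q^9.4·(L/(gh_f))^5.2]^0.04
LQ²/(gh_f) = 0.6147; L/(gh_f) = 10.58
Term 1 = ε^1.25·(…)^4.75 = 3.55×10^-7; Term 2 = ν·Q^9.4·(…)^5.2 = 8.46×10^-7
D = 0.66·(3.55×10^-7 + 8.46×10^-7)^0.04 = 0.3826 m = 383 mm
Check: V = 2.10 m/s, Re = 3.13×10^5, f = 0.01549, h_f = 24.6 m ≈ 26.1 m ✓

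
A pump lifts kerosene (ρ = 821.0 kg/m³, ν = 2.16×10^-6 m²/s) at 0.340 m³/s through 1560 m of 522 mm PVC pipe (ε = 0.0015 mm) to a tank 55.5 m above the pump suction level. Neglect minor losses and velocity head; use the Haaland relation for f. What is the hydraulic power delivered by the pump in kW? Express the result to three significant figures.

V = 4Q/(πD²) = 1.589 m/s; Re = 3.84×10^5; ε/D = 2.87×10^-6; f = 0.01373
h_f = f(L/D)V²/2g = 5.278 m
Total head H = z + h_f = 55.5 + 5.278 = 60.78 m
P_hyd = ρgQH = 821.0·9.81·0.340·60.78 = 166.4 kW

P_hyd ≈ 166 kW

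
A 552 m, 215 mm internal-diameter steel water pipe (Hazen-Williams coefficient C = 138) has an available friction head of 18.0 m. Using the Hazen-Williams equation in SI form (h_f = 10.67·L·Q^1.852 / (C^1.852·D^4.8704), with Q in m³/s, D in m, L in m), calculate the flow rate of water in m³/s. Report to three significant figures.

Rearranging: Q = [h_f·C^1.852·D^4.8704 / (10.67·L)]^(1/1.852)
Q = [18.0·138^1.852·0.215^4.8704 / (10.67·552)]^0.540 = 0.1063 m³/s

Q ≈ 0.106 m³/s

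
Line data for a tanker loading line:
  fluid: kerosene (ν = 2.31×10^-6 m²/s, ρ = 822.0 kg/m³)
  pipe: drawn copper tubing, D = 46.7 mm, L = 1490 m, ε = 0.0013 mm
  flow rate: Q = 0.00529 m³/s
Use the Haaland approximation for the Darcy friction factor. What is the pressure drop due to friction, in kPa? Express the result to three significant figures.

Δp ≈ 2480 kPa

V = 4Q/(πD²) = 4·0.00529/(π·0.0467²) = 3.088 m/s
Re = VD/ν = 3.088·0.0467/2.31×10^-6 = 6.24×10^4 → turbulent
ε/D = 0.0013/46.7 = 2.78×10^-5
Haaland: f = 0.01980
h_f = f(L/D)V²/(2g) = 0.01980·(1490/0.0467)·3.088²/(2·9.81) = 307.0 m
Δp = ρg·h_f = 822.0·9.81·307.0 = 2476 kPa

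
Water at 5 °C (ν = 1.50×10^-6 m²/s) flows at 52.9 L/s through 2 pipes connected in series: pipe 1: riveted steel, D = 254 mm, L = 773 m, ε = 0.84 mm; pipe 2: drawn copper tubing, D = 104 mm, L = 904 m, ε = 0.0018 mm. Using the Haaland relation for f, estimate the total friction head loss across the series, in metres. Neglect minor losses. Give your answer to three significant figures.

H ≈ 238 m

Pipe 1: V = 1.044 m/s, Re = 1.77×10^5, ε/D = 0.00331, f = 0.02759, h_1 = f(L/D)V²/2g = 4.664 m
Pipe 2: V = 6.227 m/s, Re = 4.32×10^5, ε/D = 1.73×10^-5, f = 0.01360, h_2 = f(L/D)V²/2g = 233.6 m
Series → Q common, losses add: H = Σh = 238.2 m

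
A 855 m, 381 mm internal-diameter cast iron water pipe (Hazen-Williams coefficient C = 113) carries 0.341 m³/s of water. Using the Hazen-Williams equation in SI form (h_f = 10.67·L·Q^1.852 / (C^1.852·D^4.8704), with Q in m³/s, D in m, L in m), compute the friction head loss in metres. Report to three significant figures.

h_f ≈ 21.6 m

h_f = 10.67·855·0.341^1.852 / (113^1.852·0.381^4.8704) = 21.56 m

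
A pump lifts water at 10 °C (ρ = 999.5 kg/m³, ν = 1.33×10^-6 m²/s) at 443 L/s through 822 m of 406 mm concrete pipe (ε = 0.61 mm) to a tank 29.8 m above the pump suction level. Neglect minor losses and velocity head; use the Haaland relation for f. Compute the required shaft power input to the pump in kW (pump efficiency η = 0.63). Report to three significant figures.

V = 4Q/(πD²) = 3.422 m/s; Re = 1.04×10^6; ε/D = 0.00150; f = 0.02197
h_f = f(L/D)V²/2g = 26.55 m
Total head H = z + h_f = 29.8 + 26.55 = 56.35 m
P_hyd = ρgQH = 999.5·9.81·0.443·56.35 = 244.7 kW
P_shaft = P_hyd/η = 244.7/0.63 = 388.5 kW

P_shaft ≈ 388 kW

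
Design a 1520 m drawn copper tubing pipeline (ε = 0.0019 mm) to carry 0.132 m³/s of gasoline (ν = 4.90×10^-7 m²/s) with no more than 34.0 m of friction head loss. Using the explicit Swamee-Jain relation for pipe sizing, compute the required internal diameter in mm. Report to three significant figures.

D ≈ 237 mm

Swamee-Jain (Type III): D = 0.66·[ε^1.25·(LQ²/(gh_f))^4.75 + ν·Q^9.4·(L/(gh_f))^5.2]^0.04
LQ²/(gh_f) = 0.07940; L/(gh_f) = 4.557
Term 1 = ε^1.25·(…)^4.75 = 4.19×10^-13; Term 2 = ν·Q^9.4·(…)^5.2 = 7.06×10^-12
D = 0.66·(4.19×10^-13 + 7.06×10^-12)^0.04 = 0.2369 m = 237 mm
Check: V = 3.00 m/s, Re = 1.45×10^6, f = 0.01117, h_f = 32.8 m ≈ 34.0 m ✓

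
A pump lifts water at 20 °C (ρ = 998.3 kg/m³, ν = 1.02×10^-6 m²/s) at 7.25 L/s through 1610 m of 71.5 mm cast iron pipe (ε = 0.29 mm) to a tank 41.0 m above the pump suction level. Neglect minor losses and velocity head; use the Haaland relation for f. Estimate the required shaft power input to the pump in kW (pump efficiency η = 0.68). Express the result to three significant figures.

P_shaft ≈ 15.8 kW

V = 4Q/(πD²) = 1.806 m/s; Re = 1.27×10^5; ε/D = 0.00406; f = 0.02936
h_f = f(L/D)V²/2g = 109.9 m
Total head H = z + h_f = 41.0 + 109.9 = 150.9 m
P_hyd = ρgQH = 998.3·9.81·0.00725·150.9 = 10.71 kW
P_shaft = P_hyd/η = 10.71/0.68 = 15.75 kW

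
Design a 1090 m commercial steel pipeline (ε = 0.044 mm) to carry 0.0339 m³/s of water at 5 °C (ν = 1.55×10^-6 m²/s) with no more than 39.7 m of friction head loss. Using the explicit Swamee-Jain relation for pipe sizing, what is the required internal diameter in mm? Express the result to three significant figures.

D ≈ 138 mm

Swamee-Jain (Type III): D = 0.66·[ε^1.25·(LQ²/(gh_f))^4.75 + ν·Q^9.4·(L/(gh_f))^5.2]^0.04
LQ²/(gh_f) = 0.003216; L/(gh_f) = 2.799
Term 1 = ε^1.25·(…)^4.75 = 5.18×10^-18; Term 2 = ν·Q^9.4·(…)^5.2 = 4.99×10^-18
D = 0.66·(5.18×10^-18 + 4.99×10^-18)^0.04 = 0.1380 m = 138 mm
Check: V = 2.27 m/s, Re = 2.02×10^5, f = 0.01789, h_f = 37.0 m ≈ 39.7 m ✓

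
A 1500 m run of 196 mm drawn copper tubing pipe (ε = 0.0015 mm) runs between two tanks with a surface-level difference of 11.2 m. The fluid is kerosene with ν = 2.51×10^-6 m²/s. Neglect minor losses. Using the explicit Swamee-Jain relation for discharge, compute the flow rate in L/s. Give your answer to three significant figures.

Q ≈ 38.0 L/s

Swamee-Jain (Type II): Q = -0.965·√(gD⁵h_f/L)·ln[ε/(3.7D) + √(3.17ν²L/(gD³h_f))]
√(gD⁵h_f/L) = √(9.81·0.196⁵·11.2/1500) = 0.004603
ε/(3.7D) = 2.07×10^-6; √(3.17ν²L/(gD³h_f)) = 1.90×10^-4
Q = -0.965·0.004603·ln(1.924×10^-4) = 0.03801 m³/s
Check: V = 1.26 m/s, Re = 9.84×10^4, f = 0.01797, h_f = 11.1 m ≈ 11.2 m ✓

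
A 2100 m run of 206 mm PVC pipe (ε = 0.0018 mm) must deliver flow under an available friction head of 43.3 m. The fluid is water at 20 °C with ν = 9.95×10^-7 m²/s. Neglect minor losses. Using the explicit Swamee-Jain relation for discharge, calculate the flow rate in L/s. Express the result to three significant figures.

Swamee-Jain (Type II): Q = -0.965·√(gD⁵h_f/L)·ln[ε/(3.7D) + √(3.17ν²L/(gD³h_f))]
√(gD⁵h_f/L) = √(9.81·0.206⁵·43.3/2100) = 0.008662
ε/(3.7D) = 2.36×10^-6; √(3.17ν²L/(gD³h_f)) = 4.21×10^-5
Q = -0.965·0.008662·ln(4.449×10^-5) = 0.08376 m³/s
Check: V = 2.51 m/s, Re = 5.20×10^5, f = 0.01314, h_f = 43.1 m ≈ 43.3 m ✓

Q ≈ 83.8 L/s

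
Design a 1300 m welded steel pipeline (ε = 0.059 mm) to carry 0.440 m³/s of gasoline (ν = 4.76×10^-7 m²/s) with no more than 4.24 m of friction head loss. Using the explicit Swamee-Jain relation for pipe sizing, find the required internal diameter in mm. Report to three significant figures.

D ≈ 580 mm

Swamee-Jain (Type III): D = 0.66·[ε^1.25·(LQ²/(gh_f))^4.75 + ν·Q^9.4·(L/(gh_f))^5.2]^0.04
LQ²/(gh_f) = 6.051; L/(gh_f) = 31.25
Term 1 = ε^1.25·(…)^4.75 = 0.0267; Term 2 = ν·Q^9.4·(…)^5.2 = 0.0126
D = 0.66·(0.0267 + 0.0126)^0.04 = 0.5799 m = 580 mm
Check: V = 1.67 m/s, Re = 2.03×10^6, f = 0.01290, h_f = 4.09 m ≈ 4.24 m ✓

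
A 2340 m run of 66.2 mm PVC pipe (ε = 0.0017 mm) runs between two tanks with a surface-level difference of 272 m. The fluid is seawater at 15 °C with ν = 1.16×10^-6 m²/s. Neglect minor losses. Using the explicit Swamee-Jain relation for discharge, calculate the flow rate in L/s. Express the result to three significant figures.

Q ≈ 10.5 L/s

Swamee-Jain (Type II): Q = -0.965·√(gD⁵h_f/L)·ln[ε/(3.7D) + √(3.17ν²L/(gD³h_f))]
√(gD⁵h_f/L) = √(9.81·0.0662⁵·272/2340) = 0.001204
ε/(3.7D) = 6.94×10^-6; √(3.17ν²L/(gD³h_f)) = 1.14×10^-4
Q = -0.965·0.001204·ln(1.205×10^-4) = 0.01049 m³/s
Check: V = 3.05 m/s, Re = 1.74×10^5, f = 0.01618, h_f = 271 m ≈ 272 m ✓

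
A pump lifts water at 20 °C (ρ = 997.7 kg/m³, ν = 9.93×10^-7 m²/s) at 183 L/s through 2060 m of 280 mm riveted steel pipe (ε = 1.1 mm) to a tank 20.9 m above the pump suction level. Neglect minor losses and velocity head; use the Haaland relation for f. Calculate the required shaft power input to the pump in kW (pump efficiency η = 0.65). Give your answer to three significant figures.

V = 4Q/(πD²) = 2.972 m/s; Re = 8.38×10^5; ε/D = 0.00393; f = 0.02844
h_f = f(L/D)V²/2g = 94.21 m
Total head H = z + h_f = 20.9 + 94.21 = 115.1 m
P_hyd = ρgQH = 997.7·9.81·0.183·115.1 = 206.2 kW
P_shaft = P_hyd/η = 206.2/0.65 = 317.2 kW

P_shaft ≈ 317 kW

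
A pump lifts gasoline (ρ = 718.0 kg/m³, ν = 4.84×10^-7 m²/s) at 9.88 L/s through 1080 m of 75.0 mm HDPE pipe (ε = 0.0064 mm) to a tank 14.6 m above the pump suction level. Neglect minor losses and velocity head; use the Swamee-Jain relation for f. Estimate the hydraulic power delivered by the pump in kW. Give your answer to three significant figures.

V = 4Q/(πD²) = 2.236 m/s; Re = 3.47×10^5; ε/D = 8.53×10^-5; f = 0.01499
h_f = f(L/D)V²/2g = 55.01 m
Total head H = z + h_f = 14.6 + 55.01 = 69.61 m
P_hyd = ρgQH = 718.0·9.81·0.00988·69.61 = 4.844 kW

P_hyd ≈ 4.84 kW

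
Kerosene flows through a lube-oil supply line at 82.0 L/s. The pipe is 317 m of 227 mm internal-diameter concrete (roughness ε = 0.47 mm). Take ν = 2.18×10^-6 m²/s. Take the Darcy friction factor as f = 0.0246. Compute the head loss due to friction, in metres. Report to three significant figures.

h_f ≈ 7.19 m

V = 4Q/(πD²) = 4·0.0820/(π·0.227²) = 2.026 m/s
h_f = f(L/D)V²/(2g) = 0.02460·(317/0.227)·2.026²/(2·9.81) = 7.188 m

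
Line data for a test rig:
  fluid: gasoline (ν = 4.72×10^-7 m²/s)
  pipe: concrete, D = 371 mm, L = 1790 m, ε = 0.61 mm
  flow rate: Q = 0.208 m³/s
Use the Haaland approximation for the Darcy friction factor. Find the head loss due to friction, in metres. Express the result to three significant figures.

V = 4Q/(πD²) = 4·0.208/(π·0.371²) = 1.924 m/s
Re = VD/ν = 1.924·0.371/4.72×10^-7 = 1.51×10^6 → turbulent
ε/D = 0.61/371 = 0.00164
Haaland: f = 0.02242
h_f = f(L/D)V²/(2g) = 0.02242·(1790/0.371)·1.924²/(2·9.81) = 20.41 m

h_f ≈ 20.4 m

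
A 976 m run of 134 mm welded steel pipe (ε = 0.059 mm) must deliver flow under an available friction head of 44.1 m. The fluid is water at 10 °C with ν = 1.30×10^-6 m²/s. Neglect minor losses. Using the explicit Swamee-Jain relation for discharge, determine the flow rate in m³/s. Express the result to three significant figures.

Swamee-Jain (Type II): Q = -0.965·√(gD⁵h_f/L)·ln[ε/(3.7D) + √(3.17ν²L/(gD³h_f))]
√(gD⁵h_f/L) = √(9.81·0.134⁵·44.1/976) = 0.004376
ε/(3.7D) = 1.19×10^-4; √(3.17ν²L/(gD³h_f)) = 7.09×10^-5
Q = -0.965·0.004376·ln(1.899×10^-4) = 0.03619 m³/s
Check: V = 2.57 m/s, Re = 2.64×10^5, f = 0.01816, h_f = 44.4 m ≈ 44.1 m ✓

Q ≈ 0.0362 m³/s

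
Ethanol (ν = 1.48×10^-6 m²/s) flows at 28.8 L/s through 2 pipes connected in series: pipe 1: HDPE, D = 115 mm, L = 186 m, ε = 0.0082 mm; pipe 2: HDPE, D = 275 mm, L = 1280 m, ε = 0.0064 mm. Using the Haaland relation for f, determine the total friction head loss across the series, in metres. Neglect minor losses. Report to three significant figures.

Pipe 1: V = 2.773 m/s, Re = 2.15×10^5, ε/D = 7.13×10^-5, f = 0.01579, h_1 = f(L/D)V²/2g = 10.00 m
Pipe 2: V = 0.4849 m/s, Re = 9.01×10^4, ε/D = 2.33×10^-5, f = 0.01830, h_2 = f(L/D)V²/2g = 1.021 m
Series → Q common, losses add: H = Σh = 11.03 m

H ≈ 11.0 m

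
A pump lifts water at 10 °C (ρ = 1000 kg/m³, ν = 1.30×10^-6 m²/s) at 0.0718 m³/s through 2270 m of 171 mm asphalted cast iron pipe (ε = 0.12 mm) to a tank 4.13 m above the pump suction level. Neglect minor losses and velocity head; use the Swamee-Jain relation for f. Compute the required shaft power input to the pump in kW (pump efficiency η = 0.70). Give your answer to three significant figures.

V = 4Q/(πD²) = 3.126 m/s; Re = 4.11×10^5; ε/D = 7.02×10^-4; f = 0.01909
h_f = f(L/D)V²/2g = 126.2 m
Total head H = z + h_f = 4.13 + 126.2 = 130.4 m
P_hyd = ρgQH = 1000·9.81·0.0718·130.4 = 91.83 kW
P_shaft = P_hyd/η = 91.83/0.70 = 131.2 kW

P_shaft ≈ 131 kW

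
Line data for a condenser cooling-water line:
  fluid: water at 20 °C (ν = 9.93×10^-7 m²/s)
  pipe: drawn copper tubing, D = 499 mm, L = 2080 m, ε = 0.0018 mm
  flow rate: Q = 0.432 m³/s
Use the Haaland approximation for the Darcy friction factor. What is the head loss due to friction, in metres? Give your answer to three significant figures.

V = 4Q/(πD²) = 4·0.432/(π·0.499²) = 2.209 m/s
Re = VD/ν = 2.209·0.499/9.93×10^-7 = 1.11×10^6 → turbulent
ε/D = 0.0018/499 = 3.61×10^-6
Haaland: f = 0.01145
h_f = f(L/D)V²/(2g) = 0.01145·(2080/0.499)·2.209²/(2·9.81) = 11.87 m

h_f ≈ 11.9 m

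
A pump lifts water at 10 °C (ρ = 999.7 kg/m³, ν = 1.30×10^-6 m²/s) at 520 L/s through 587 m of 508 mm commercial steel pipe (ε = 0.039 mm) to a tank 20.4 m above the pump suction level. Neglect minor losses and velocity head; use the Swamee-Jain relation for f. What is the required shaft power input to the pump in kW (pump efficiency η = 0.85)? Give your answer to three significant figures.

V = 4Q/(πD²) = 2.566 m/s; Re = 1.00×10^6; ε/D = 7.68×10^-5; f = 0.01315
h_f = f(L/D)V²/2g = 5.096 m
Total head H = z + h_f = 20.4 + 5.096 = 25.50 m
P_hyd = ρgQH = 999.7·9.81·0.520·25.50 = 130.0 kW
P_shaft = P_hyd/η = 130.0/0.85 = 153.0 kW

P_shaft ≈ 153 kW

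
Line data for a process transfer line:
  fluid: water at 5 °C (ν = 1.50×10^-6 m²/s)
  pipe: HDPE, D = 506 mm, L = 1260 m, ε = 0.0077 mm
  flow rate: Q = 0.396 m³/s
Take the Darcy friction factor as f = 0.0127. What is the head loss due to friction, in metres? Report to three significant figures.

V = 4Q/(πD²) = 4·0.396/(π·0.506²) = 1.969 m/s
h_f = f(L/D)V²/(2g) = 0.01270·(1260/0.506)·1.969²/(2·9.81) = 6.251 m

h_f ≈ 6.25 m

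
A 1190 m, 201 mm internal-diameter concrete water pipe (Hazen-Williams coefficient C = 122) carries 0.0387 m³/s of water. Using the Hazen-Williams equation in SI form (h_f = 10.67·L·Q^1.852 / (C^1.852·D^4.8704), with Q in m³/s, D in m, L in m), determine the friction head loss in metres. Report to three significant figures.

h_f ≈ 10.4 m

h_f = 10.67·1190·0.0387^1.852 / (122^1.852·0.201^4.8704) = 10.42 m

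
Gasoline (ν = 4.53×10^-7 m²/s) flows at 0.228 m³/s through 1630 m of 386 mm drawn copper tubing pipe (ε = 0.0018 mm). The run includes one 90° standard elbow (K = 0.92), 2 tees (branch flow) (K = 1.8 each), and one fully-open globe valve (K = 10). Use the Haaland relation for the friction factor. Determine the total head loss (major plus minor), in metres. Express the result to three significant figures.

H_L ≈ 11.6 m

V = 4Q/(πD²) = 1.948 m/s; V²/2g = 0.1935 m
Re = 1.66×10^6, ε/D = 4.66×10^-6 → f = 0.01077 (Haaland)
Major: h_f = f(L/D)·V²/2g = 0.01077·4223·0.1935 = 8.801 m
Minor: ΣK = 14.5; h_m = ΣK·V²/2g = 2.809 m
Total H_L = 8.801 + 2.809 = 11.61 m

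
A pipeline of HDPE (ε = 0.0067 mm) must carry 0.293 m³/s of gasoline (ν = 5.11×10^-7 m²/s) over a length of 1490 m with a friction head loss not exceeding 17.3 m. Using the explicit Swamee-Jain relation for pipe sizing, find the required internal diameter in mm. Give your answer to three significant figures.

Swamee-Jain (Type III): D = 0.66·[ε^1.25·(LQ²/(gh_f))^4.75 + ν·Q^9.4·(L/(gh_f))^5.2]^0.04
LQ²/(gh_f) = 0.7537; L/(gh_f) = 8.780
Term 1 = ε^1.25·(…)^4.75 = 8.90×10^-8; Term 2 = ν·Q^9.4·(…)^5.2 = 4.01×10^-7
D = 0.66·(8.90×10^-8 + 4.01×10^-7)^0.04 = 0.3691 m = 369 mm
Check: V = 2.74 m/s, Re = 1.98×10^6, f = 0.01102, h_f = 17.0 m ≈ 17.3 m ✓

D ≈ 369 mm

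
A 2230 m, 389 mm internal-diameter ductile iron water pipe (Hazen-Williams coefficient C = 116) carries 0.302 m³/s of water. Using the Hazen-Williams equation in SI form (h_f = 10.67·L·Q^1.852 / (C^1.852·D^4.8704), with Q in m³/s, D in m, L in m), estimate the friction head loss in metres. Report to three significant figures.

h_f ≈ 38.7 m

h_f = 10.67·2230·0.302^1.852 / (116^1.852·0.389^4.8704) = 38.65 m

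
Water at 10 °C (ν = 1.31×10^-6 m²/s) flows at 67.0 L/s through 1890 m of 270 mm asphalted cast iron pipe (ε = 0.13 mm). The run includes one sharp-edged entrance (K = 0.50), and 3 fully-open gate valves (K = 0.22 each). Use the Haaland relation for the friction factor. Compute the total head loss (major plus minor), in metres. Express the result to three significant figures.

H_L ≈ 9.00 m

V = 4Q/(πD²) = 1.170 m/s; V²/2g = 0.06979 m
Re = 2.41×10^5, ε/D = 4.81×10^-4 → f = 0.01825 (Haaland)
Major: h_f = f(L/D)·V²/2g = 0.01825·7000·0.06979 = 8.917 m
Minor: ΣK = 1.16; h_m = ΣK·V²/2g = 0.08096 m
Total H_L = 8.917 + 0.08096 = 8.998 m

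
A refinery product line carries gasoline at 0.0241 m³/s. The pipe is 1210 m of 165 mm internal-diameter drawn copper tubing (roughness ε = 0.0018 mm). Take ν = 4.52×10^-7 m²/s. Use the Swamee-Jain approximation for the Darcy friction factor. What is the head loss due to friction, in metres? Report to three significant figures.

h_f ≈ 6.51 m

V = 4Q/(πD²) = 4·0.0241/(π·0.165²) = 1.127 m/s
Re = VD/ν = 1.127·0.165/4.52×10^-7 = 4.11×10^5 → turbulent
ε/D = 0.0018/165 = 1.09×10^-5
Swamee-Jain: f = 0.01371
h_f = f(L/D)V²/(2g) = 0.01371·(1210/0.165)·1.127²/(2·9.81) = 6.512 m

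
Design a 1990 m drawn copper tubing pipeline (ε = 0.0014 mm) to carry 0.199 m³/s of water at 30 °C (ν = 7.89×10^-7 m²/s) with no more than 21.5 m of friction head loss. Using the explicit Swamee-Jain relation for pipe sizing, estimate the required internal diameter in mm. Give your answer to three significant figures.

D ≈ 327 mm

Swamee-Jain (Type III): D = 0.66·[ε^1.25·(LQ²/(gh_f))^4.75 + ν·Q^9.4·(L/(gh_f))^5.2]^0.04
LQ²/(gh_f) = 0.3736; L/(gh_f) = 9.435
Term 1 = ε^1.25·(…)^4.75 = 4.49×10^-10; Term 2 = ν·Q^9.4·(…)^5.2 = 2.37×10^-8
D = 0.66·(4.49×10^-10 + 2.37×10^-8)^0.04 = 0.3272 m = 327 mm
Check: V = 2.37 m/s, Re = 9.81×10^5, f = 0.01175, h_f = 20.4 m ≈ 21.5 m ✓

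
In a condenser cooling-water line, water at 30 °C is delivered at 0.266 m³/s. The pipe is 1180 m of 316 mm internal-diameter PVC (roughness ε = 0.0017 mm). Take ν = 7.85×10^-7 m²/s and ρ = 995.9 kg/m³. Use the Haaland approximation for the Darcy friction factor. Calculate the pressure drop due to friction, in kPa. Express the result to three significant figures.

Δp ≈ 238 kPa

V = 4Q/(πD²) = 4·0.266/(π·0.316²) = 3.392 m/s
Re = VD/ν = 3.392·0.316/7.85×10^-7 = 1.37×10^6 → turbulent
ε/D = 0.0017/316 = 5.38×10^-6
Haaland: f = 0.01112
h_f = f(L/D)V²/(2g) = 0.01112·(1180/0.316)·3.392²/(2·9.81) = 24.34 m
Δp = ρg·h_f = 995.9·9.81·24.34 = 237.8 kPa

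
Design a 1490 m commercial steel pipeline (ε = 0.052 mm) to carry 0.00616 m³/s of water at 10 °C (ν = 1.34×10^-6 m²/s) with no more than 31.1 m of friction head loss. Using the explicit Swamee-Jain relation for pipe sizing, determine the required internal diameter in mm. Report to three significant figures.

Swamee-Jain (Type III): D = 0.66·[ε^1.25·(LQ²/(gh_f))^4.75 + ν·Q^9.4·(L/(gh_f))^5.2]^0.04
LQ²/(gh_f) = 1.853×10^-4; L/(gh_f) = 4.884
Term 1 = ε^1.25·(…)^4.75 = 8.27×10^-24; Term 2 = ν·Q^9.4·(…)^5.2 = 8.53×10^-24
D = 0.66·(8.27×10^-24 + 8.53×10^-24)^0.04 = 0.08101 m = 81.0 mm
Check: V = 1.20 m/s, Re = 7.22×10^4, f = 0.02188, h_f = 29.3 m ≈ 31.1 m ✓

D ≈ 81.0 mm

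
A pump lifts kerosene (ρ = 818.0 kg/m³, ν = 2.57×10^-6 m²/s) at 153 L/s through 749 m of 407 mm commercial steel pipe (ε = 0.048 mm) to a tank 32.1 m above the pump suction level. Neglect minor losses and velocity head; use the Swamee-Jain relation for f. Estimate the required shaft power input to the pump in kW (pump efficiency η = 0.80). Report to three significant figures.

V = 4Q/(πD²) = 1.176 m/s; Re = 1.86×10^5; ε/D = 1.18×10^-4; f = 0.01671
h_f = f(L/D)V²/2g = 2.168 m
Total head H = z + h_f = 32.1 + 2.168 = 34.27 m
P_hyd = ρgQH = 818.0·9.81·0.153·34.27 = 42.07 kW
P_shaft = P_hyd/η = 42.07/0.80 = 52.59 kW

P_shaft ≈ 52.6 kW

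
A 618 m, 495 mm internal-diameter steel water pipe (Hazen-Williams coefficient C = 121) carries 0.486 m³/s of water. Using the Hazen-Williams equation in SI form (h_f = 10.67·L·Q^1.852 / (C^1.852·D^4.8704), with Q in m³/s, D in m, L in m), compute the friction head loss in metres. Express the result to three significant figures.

h_f ≈ 7.39 m

h_f = 10.67·618·0.486^1.852 / (121^1.852·0.495^4.8704) = 7.394 m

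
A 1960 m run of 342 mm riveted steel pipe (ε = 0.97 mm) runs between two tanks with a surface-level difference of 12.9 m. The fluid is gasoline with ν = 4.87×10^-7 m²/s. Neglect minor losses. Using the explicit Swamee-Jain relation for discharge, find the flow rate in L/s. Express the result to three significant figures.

Q ≈ 120 L/s

Swamee-Jain (Type II): Q = -0.965·√(gD⁵h_f/L)·ln[ε/(3.7D) + √(3.17ν²L/(gD³h_f))]
√(gD⁵h_f/L) = √(9.81·0.342⁵·12.9/1960) = 0.01738
ε/(3.7D) = 7.67×10^-4; √(3.17ν²L/(gD³h_f)) = 1.71×10^-5
Q = -0.965·0.01738·ln(7.836×10^-4) = 0.1199 m³/s
Check: V = 1.31 m/s, Re = 9.17×10^5, f = 0.02599, h_f = 12.9 m ≈ 12.9 m ✓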